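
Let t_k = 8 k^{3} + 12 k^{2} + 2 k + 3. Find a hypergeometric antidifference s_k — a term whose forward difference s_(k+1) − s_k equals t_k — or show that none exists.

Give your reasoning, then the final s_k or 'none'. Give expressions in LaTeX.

t_(k+1)/t_k = (8*k**3 + 36*k**2 + 50*k + 25)/(8*k**3 + 12*k**2 + 2*k + 3).
Normal form (A,B,C) = (1, 1, k**3 + 3*k**2/2 + k/4 + 3/8).
Need (1)·f(k+1) − (1)·f(k) = k**3 + 3*k**2/2 + k/4 + 3/8.
Bound: deg f ≤ 4.
Solving with deg f ≤ 4: f(k) = k*(2*k**3 - 3*k + 4)/8.
Then R = B(k−1)f/C = k*(2*k**3 - 3*k + 4)/((2*k + 3)*(4*k**2 + 1)), so s_k = R(k)·t_k = k*(2*k**3 - 3*k + 4).
s_(k+1) − s_k = 8*k**3 + 12*k**2 + 2*k + 3 = t_k.

s_k = k \left(2 k^{3} - 3 k + 4\right)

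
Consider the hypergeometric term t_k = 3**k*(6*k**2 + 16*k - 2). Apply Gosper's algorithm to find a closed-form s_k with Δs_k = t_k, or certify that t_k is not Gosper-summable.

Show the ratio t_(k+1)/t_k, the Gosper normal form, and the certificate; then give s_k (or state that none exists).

r(k) = 3*(3*k**2 + 14*k + 10)/(3*k**2 + 8*k - 1) after simplifying.
Take A(k)=3, B(k)=1, C(k)=k**2 + 8*k/3 - 1/3.
f must satisfy (3)·f(k+1) − (1)·f(k) = k**2 + 8*k/3 - 1/3.
Degrees (0,0,2) ⇒ d ≤ 2.
Solving with deg f ≤ 2: f(k) = (k + 1)*(3*k - 4)/6.
R(k) = B(k−1)·f(k)/C(k) = (k + 1)*(3*k - 4)/(2*(3*k**2 + 8*k - 1)); s_k = R·t_k = 3**k*(3*k**2 - k - 4).
s_(k+1) − s_k = 3**k*(6*k**2 + 16*k - 2) = t_k.

s_k = 3**k*(3*k**2 - k - 4)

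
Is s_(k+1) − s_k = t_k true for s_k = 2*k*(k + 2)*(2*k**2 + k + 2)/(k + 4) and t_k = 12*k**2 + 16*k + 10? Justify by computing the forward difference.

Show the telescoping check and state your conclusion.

s_(k+1) = 2*(k + 1)*(k + 3)*(k + 2*(k + 1)**2 + 3)/(k + 5)
s_(k+1) − s_k = 6*(2*k**4 + 18*k**3 + 45*k**2 + 45*k + 20)/(k**2 + 9*k + 20)
(s_(k+1) − s_k) − t_k = 4*(-4*k**3 - 31*k**2 - 35*k - 20)/(k**2 + 9*k + 20)

Invalid: residual 4*(-4*k**3 - 31*k**2 - 35*k - 20)/(k**2 + 9*k + 20) ≠ 0.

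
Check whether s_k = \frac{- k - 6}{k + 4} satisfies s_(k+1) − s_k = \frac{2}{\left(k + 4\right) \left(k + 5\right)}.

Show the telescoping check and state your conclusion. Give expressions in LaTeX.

s_(k+1) = (-k - 7)/(k + 5)
s_(k+1) − s_k = 2/(k**2 + 9*k + 20)
(s_(k+1) − s_k) − t_k = 0

valid (s_(k+1) − s_k reduces to t_k)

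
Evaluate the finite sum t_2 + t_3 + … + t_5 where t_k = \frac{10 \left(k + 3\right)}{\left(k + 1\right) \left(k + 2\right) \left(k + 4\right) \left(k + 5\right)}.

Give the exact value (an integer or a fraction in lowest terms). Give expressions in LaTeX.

Compute t_(k+1)/t_k: get (k + 1)*(k + 4)**2/((k + 3)**2*(k + 6)).
So A=k + 1 and B=k + 6, with C=k**2 + 6*k + 9.
Set up (k + 1)·f(k+1) − (k + 5)·f(k) − (k**2 + 6*k + 9) = 0.
d = 4 from the (1,1,2) case.
Coefficient equations give f(k) = k*(k + 2)*(k + 3)*(k + 5)/8.
R(k) = B(k−1)·f(k)/C(k) = k*(k + 2)*(k + 5)**2/(8*(k + 3)); s_k = R·t_k = 5*k*(k + 5)/(4*(k**2 + 5*k + 4)).
s_(k+1) − s_k = 10*(k + 3)/(k**4 + 12*k**3 + 49*k**2 + 78*k + 40) = t_k.
Sum = s_(6) − s_(2); s_(6) = 33/28, s_(2) = 35/36 ⇒ 13/63.

Σ = 13/63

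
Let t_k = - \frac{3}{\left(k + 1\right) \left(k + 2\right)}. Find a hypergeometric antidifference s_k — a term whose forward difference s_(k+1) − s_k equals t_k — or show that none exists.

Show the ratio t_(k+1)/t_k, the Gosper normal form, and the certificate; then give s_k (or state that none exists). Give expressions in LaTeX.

s_k = - \frac{3 k}{k + 1}

r(k) = (k + 1)/(k + 3) after simplifying.
Factor: A=k + 1; B=k + 3; C=1.
Set up (k + 1)·f(k+1) − (k + 2)·f(k) − (1) = 0.
d = 1 from the (1,1,0) case.
Match coefficients ⇒ f(k) = k.
So s_k = (B(k−1)f/C)·t_k = (k*(k + 2))·t_k = -3*k/(k + 1).
Check: Δs_k = -3/(k**2 + 3*k + 2). ✓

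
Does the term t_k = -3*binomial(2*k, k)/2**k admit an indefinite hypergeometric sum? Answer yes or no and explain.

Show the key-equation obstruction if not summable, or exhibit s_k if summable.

t_(k+1)/t_k = (2*k + 1)/(k + 1).
Gosper form: A/B · C(k+1)/C(k) with A=2*k + 1, B=k + 1, C=1.
f must satisfy (2*k + 1)·f(k+1) − (k)·f(k) = 1.
Bound: deg f ≤ -1.
Bound -1 < 0, so the key equation has no polynomial solution.

No — negative degree bound, so no certificate f.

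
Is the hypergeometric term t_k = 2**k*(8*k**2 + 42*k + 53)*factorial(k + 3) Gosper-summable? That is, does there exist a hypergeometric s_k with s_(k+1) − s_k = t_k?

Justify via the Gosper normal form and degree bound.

r(k) = 2*(8*k**3 + 90*k**2 + 335*k + 412)/(8*k**2 + 42*k + 53) after simplifying.
Factor: A=2*k + 8; B=1; C=k**2 + 21*k/4 + 53/8.
Solve (2*k + 8)·f(k+1) − (1)·f(k) = k**2 + 21*k/4 + 53/8.
Bound: deg f ≤ 1.
Coefficient equations give f(k) = (4*k + 3)/8.
Then R = B(k−1)f/C = (4*k + 3)/(8*k**2 + 42*k + 53), so s_k = R(k)·t_k = 2**k*(4*k + 3)*factorial(k + 3).
s_(k+1) − s_k = 2**k*(8*k**2 + 42*k + 53)*factorial(k + 3) = t_k.

Yes. s_k = 2**k*(4*k + 3)*factorial(k + 3).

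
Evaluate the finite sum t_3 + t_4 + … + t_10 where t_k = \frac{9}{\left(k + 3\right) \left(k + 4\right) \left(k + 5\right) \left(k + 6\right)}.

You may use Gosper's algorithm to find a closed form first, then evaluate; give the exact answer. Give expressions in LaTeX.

Ratio r(k) = (k + 3)/(k + 7).
A = k + 3, B = k + 7, C = 1.
f must satisfy (k + 3)·f(k+1) − (k + 6)·f(k) = 1.
From deg A=1, deg B=1, deg C=0: d=3.
Match coefficients ⇒ f(k) = k*(k**2 + 12*k + 47)/180.
Then R = B(k−1)f/C = k*(k + 6)*(k**2 + 12*k + 47)/180, so s_k = R(k)·t_k = k*(k**2 + 12*k + 47)/(20*(k + 3)*(k + 4)*(k + 5)).
s_(k+1) − s_k = 9/(k**4 + 18*k**3 + 119*k**2 + 342*k + 360) = t_k.
Σ_(k=3)^(10) t_k = s_(11) − s_(3) = 11/224 − (23/560) = 9/1120.

Σ = 9/1120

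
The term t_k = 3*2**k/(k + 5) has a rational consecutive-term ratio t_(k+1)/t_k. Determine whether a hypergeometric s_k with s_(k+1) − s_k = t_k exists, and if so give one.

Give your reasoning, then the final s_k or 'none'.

The ratio is 2*(k + 5)/(k + 6).
Gosper form: A/B · C(k+1)/C(k) with A=2*k + 10, B=k + 6, C=1.
Solve (2*k + 10)·f(k+1) − (k + 5)·f(k) = 1.
From deg A=1, deg B=1, deg C=0: d=-1.
d = -1 < 0 ⇒ no nonzero polynomial f; not summable.

no hypergeometric antidifference exists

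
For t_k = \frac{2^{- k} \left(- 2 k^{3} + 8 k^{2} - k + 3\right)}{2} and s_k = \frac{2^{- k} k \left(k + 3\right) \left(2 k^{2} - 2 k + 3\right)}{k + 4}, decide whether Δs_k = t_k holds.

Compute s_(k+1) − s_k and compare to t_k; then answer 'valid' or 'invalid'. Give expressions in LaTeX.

s_(k+1) = (k + 1)*(k + 4)*(-2*k + 2*(k + 1)**2 + 1)/(2*2**k*(k + 5))
s_(k+1) − s_k = (-2*k**5 - 8*k**4 + 35*k**3 + 119*k**2 + 14*k + 48)/(2*2**k*(k**2 + 9*k + 20))
(s_(k+1) − s_k) − t_k = (2*k**4 + 4*k**3 - 35*k**2 + 7*k - 12)/(2*2**k*(k**2 + 9*k + 20))

Invalid: residual \frac{2^{- k} \left(2 k^{4} + 4 k^{3} - 35 k^{2} + 7 k - 12\right)}{2 \left(k^{2} + 9 k + 20\right)} ≠ 0.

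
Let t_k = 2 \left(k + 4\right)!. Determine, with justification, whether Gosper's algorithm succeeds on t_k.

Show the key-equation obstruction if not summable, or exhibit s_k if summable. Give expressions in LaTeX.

Ratio r(k) = k + 5.
Take A(k)=k + 5, B(k)=1, C(k)=1.
Set up (k + 5)·f(k+1) − (1)·f(k) − (1) = 0.
Degrees (1,0,0) ⇒ d ≤ -1.
d = -1 < 0 ⇒ no nonzero polynomial f; not summable.

No — key equation has no polynomial f.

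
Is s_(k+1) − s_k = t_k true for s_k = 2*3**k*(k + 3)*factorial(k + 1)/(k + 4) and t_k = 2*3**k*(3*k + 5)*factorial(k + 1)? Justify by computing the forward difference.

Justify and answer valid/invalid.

s_(k+1) = 6*3**k*(k + 4)*factorial(k + 2)/(k + 5)
s_(k+1) − s_k = 2*3**k*(3*k**3 + 29*k**2 + 88*k + 81)*factorial(k + 1)/((k + 4)*(k + 5))
(s_(k+1) − s_k) − t_k = -2*3**k*(3*k**2 + 17*k + 19)*factorial(k + 1)/((k + 4)*(k + 5))

Invalid: residual -2*3**k*(3*k**2 + 17*k + 19)*factorial(k + 1)/((k + 4)*(k + 5)) ≠ 0.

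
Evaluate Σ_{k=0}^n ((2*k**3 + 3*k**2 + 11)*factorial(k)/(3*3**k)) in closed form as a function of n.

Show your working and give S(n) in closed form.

S(n) = 3**(-n - 1)*(3**(n + 2) + 2*n**3*factorial(n) + 9*n**2*factorial(n) + 9*n*factorial(n) + 2*factorial(n))

Ratio r(k) = (k + 1)*(2*(k + 1)**3 + 3*(k + 1)**2 + 11)/(3*(2*k**3 + 3*k**2 + 11)).
Factor: A=k/3 + 1/3; B=1; C=k**3 + 3*k**2/2 + 11/2.
f must satisfy (k/3 + 1/3)·f(k+1) − (1)·f(k) = k**3 + 3*k**2/2 + 11/2.
deg f ≤ 2 (via 1,0,3).
A polynomial solution: f(k) = 3*(2*k**2 + 3*k - 3)/2.
Then R = B(k−1)f/C = 3*(2*k**2 + 3*k - 3)/(2*k**3 + 3*k**2 + 11), so s_k = R(k)·t_k = (2*k**2 + 3*k - 3)*factorial(k)/3**k.
Δs = (2*k**3 + 3*k**2 + 11)*factorial(k)/(3*3**k), as required.
Evaluate: s_(n+1) = 3**(-n - 1)*(2*n**2 + 7*n + 2)*factorial(n + 1); subtract s_(0) = -3 ⇒ S(n) = 3**(-n - 1)*(3**(n + 2) + 2*n**3*factorial(n) + 9*n**2*factorial(n) + 9*n*factorial(n) + 2*factorial(n)).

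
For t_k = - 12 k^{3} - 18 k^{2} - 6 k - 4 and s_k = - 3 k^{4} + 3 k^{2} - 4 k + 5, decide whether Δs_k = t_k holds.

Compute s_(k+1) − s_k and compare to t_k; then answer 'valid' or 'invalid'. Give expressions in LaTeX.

valid; difference matches t_k

s_(k+1) = -4*k - 3*(k + 1)**4 + 3*(k + 1)**2 + 1
s_(k+1) − s_k = -12*k**3 - 18*k**2 - 6*k - 4
(s_(k+1) − s_k) − t_k = 0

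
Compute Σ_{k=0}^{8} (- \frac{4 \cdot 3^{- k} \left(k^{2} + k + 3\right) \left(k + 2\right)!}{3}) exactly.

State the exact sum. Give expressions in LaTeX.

Σ = -1971200/27

Step 1: r(k) = (k + 3)*(k + (k + 1)**2 + 4)/(3*(k**2 + k + 3)).
Factor: A=k/3 + 1; B=1; C=k**2 + k + 3.
Key eq: (k/3 + 1)·f(k+1) = (1)·f(k) + (k**2 + k + 3).
d = 1 from the (1,0,2) case.
A polynomial solution: f(k) = 3*k.
Certificate R = B(k−1)f/C = 3*k/(k**2 + k + 3) gives s_k = -4*k*factorial(k + 2)/3**k.
s_(k+1) − s_k = -4*(k**2 + k + 3)*factorial(k + 2)/(3*3**k) = t_k.
Telescoping: Σ = s_(9) − s_(0) = -1971200/27 − (0) = -1971200/27.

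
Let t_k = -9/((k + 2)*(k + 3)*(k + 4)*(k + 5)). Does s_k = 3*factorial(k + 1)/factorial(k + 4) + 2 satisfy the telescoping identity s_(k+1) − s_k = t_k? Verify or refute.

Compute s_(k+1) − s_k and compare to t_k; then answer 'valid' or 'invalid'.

valid (s_(k+1) − s_k reduces to t_k)

s_(k+1) = 3*factorial(k + 2)/factorial(k + 5) + 2
s_(k+1) − s_k = -9/((k + 2)*(k + 3)*(k + 4)*(k + 5))
(s_(k+1) − s_k) − t_k = 0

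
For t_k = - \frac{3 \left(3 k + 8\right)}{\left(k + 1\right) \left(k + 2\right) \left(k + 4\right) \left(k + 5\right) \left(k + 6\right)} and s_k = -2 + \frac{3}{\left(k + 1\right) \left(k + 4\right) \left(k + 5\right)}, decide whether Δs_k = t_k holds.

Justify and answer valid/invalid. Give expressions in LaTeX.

s_(k+1) = -2 + 3/((k + 2)*(k + 5)*(k + 6))
s_(k+1) − s_k = 3*(-3*k - 8)/(k**5 + 18*k**4 + 121*k**3 + 372*k**2 + 508*k + 240)
(s_(k+1) − s_k) − t_k = 0

Valid — Δs_k = t_k.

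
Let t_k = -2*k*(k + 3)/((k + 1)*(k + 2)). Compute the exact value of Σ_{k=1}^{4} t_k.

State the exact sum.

Σ = -20/3

Step 1: r(k) = (k + 1)**2*(k + 4)/(k*(k + 3)**2).
Factor: A=k + 1; B=k + 3; C=k**2 + 3*k.
Key eq: (k + 1)·f(k+1) = (k + 2)·f(k) + (k**2 + 3*k).
From deg A=1, deg B=1, deg C=2: d=2.
Solving with deg f ≤ 2: f(k) = k*(k - 1).
R(k) = B(k−1)·f(k)/C(k) = (k - 1)*(k + 2)/(k + 3); s_k = R·t_k = 2*k*(1 - k)/(k + 1).
Check: Δs_k = 2*k*(-k - 3)/(k**2 + 3*k + 2). ✓
Evaluate s at k=5 and k=1: -20/3 and 0; difference -20/3.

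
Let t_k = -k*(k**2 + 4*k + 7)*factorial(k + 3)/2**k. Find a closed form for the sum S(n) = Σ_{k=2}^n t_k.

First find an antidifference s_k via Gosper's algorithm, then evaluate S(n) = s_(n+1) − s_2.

S(n) = 120 - n**2*factorial(n + 4)/2**n - 2*n*factorial(n + 4)/2**n + factorial(n + 4)/2**n

The ratio is (k + 1)*(k + 4)*(4*k + (k + 1)**2 + 11)/(2*k*(k**2 + 4*k + 7)).
Take A(k)=k/2 + 2, B(k)=1, C(k)=k**3 + 4*k**2 + 7*k.
Key eq: (k/2 + 2)·f(k+1) = (1)·f(k) + (k**3 + 4*k**2 + 7*k).
Degrees (1,0,3) ⇒ d ≤ 2.
A polynomial solution: f(k) = 2*(k**2 - 2).
So s_k = (B(k−1)f/C)·t_k = (2*(k**2 - 2)/(k*(k**2 + 4*k + 7)))·t_k = -2**(1 - k)*(k**2 - 2)*factorial(k + 3).
Δs = -k*(k**2 + 4*k + 7)*factorial(k + 3)/2**k, as required.
Σ_(k=2)^n t_k = s_(n+1) − s_(2) = (-(n**2 + 2*n - 1)*factorial(n + 4)/2**n) − (-120), i.e. 120 - n**2*factorial(n + 4)/2**n - 2*n*factorial(n + 4)/2**n + factorial(n + 4)/2**n.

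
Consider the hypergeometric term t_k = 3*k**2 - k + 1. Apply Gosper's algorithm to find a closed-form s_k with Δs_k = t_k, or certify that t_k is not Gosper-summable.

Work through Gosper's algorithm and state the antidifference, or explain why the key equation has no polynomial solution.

Step 1: r(k) = (-k + 3*(k + 1)**2)/(3*k**2 - k + 1).
Factor: A=1; B=1; C=k**2 - k/3 + 1/3.
Solve (1)·f(k+1) − (1)·f(k) = k**2 - k/3 + 1/3.
d = 3 from the (0,0,2) case.
Solving with deg f ≤ 3: f(k) = k*(k**2 - 2*k + 2)/3.
Get s_k = R·t_k = k*(k**2 - 2*k + 2) with R(k) = B(k−1)f(k)/C(k) = k*(k**2 - 2*k + 2)/(3*k**2 - k + 1).
s_(k+1) − s_k = 3*k**2 - k + 1 = t_k.

s_k = k*(k**2 - 2*k + 2)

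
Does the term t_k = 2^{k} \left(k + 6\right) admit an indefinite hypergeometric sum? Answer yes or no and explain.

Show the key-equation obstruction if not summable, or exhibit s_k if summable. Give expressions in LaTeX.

Compute t_(k+1)/t_k: get 2*(k + 7)/(k + 6).
Factor: A=2; B=1; C=k + 6.
Set up (2)·f(k+1) − (1)·f(k) − (k + 6) = 0.
Bound: deg f ≤ 1.
A polynomial solution: f(k) = k + 4.
Get s_k = R·t_k = 2**k*(k + 4) with R(k) = B(k−1)f(k)/C(k) = (k + 4)/(k + 6).
Verify: 2**k*(k + 6) matches t_k.

Yes. s_k = 2^{k} \left(k + 4\right).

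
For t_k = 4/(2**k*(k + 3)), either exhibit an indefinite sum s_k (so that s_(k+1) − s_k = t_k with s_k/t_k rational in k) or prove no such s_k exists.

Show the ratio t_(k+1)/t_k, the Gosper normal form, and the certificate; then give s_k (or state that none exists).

t_(k+1)/t_k = (k + 3)/(2*(k + 4)).
A = k/2 + 3/2, B = k + 4, C = 1.
Solve (k/2 + 3/2)·f(k+1) − (k + 3)·f(k) = 1.
Bound: deg f ≤ -1.
d = -1 < 0 ⇒ no nonzero polynomial f; not summable.

no hypergeometric antidifference exists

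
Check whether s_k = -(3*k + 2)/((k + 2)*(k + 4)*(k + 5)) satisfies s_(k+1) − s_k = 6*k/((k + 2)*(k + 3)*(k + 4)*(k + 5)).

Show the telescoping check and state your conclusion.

Invalid: residual 2*(-9*k - 2)/(k**5 + 20*k**4 + 155*k**3 + 580*k**2 + 1044*k + 720) ≠ 0.

s_(k+1) = (-3*k - 5)/((k + 3)*(k + 5)*(k + 6))
s_(k+1) − s_k = 2*(3*k**2 + 9*k - 2)/(k**5 + 20*k**4 + 155*k**3 + 580*k**2 + 1044*k + 720)
(s_(k+1) − s_k) − t_k = 2*(-9*k - 2)/(k**5 + 20*k**4 + 155*k**3 + 580*k**2 + 1044*k + 720)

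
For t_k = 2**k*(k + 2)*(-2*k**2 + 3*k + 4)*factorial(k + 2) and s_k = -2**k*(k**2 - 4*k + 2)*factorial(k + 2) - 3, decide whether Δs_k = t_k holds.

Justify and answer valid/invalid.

valid; difference matches t_k

s_(k+1) = 2**(k + 1)*(4*k - (k + 1)**2 + 2)*factorial(k + 3) - 3
s_(k+1) − s_k = 2**k*(k + 2)*(-2*k**2 + 3*k + 4)*factorial(k + 2)
(s_(k+1) − s_k) − t_k = 0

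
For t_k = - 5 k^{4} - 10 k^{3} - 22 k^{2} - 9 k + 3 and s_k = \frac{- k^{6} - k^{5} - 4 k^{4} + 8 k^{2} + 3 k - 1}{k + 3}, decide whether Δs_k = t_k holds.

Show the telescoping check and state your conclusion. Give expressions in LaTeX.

s_(k+1) = (3*k - (k + 1)**6 - (k + 1)**5 - 4*(k + 1)**4 + 8*(k + 1)**2 + 2)/(k + 4)
s_(k+1) − s_k = (-5*k**6 - 37*k**5 - 102*k**4 - 187*k**3 - 166*k**2 - 31*k + 16)/(k**2 + 7*k + 12)
(s_(k+1) − s_k) − t_k = 2*(4*k**5 + 25*k**4 + 48*k**3 + 79*k**2 + 28*k - 10)/(k**2 + 7*k + 12)

Invalid: residual \frac{2 \left(4 k^{5} + 25 k^{4} + 48 k^{3} + 79 k^{2} + 28 k - 10\right)}{k^{2} + 7 k + 12} ≠ 0.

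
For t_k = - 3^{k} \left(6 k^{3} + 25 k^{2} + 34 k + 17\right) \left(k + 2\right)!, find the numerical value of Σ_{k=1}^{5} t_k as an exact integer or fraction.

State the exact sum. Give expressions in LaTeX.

Σ = -1969349724

t_(k+1)/t_k = 3*(6*k**4 + 61*k**3 + 231*k**2 + 388*k + 246)/(6*k**3 + 25*k**2 + 34*k + 17).
Take A(k)=3*k + 9, B(k)=1, C(k)=k**3 + 25*k**2/6 + 17*k/3 + 17/6.
Need (3*k + 9)·f(k+1) − (1)·f(k) = k**3 + 25*k**2/6 + 17*k/3 + 17/6.
d = 2 from the (1,0,3) case.
A polynomial solution: f(k) = (2*k**2 - k + 1)/6.
Certificate R = B(k−1)f/C = (2*k**2 - k + 1)/(6*k**3 + 25*k**2 + 34*k + 17) gives s_k = -3**k*(2*k**2 - k + 1)*factorial(k + 2).
Δs = -3**k*(6*k**3 + 25*k**2 + 34*k + 17)*factorial(k + 2), as required.
Sum = s_(6) − s_(1); s_(6) = -1969349760, s_(1) = -36 ⇒ -1969349724.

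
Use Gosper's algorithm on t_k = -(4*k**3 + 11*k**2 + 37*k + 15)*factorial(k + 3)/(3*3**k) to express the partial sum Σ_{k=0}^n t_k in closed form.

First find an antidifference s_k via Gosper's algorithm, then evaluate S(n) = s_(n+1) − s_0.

t_(k+1)/t_k = (4*k**4 + 39*k**3 + 163*k**2 + 351*k + 268)/(3*(4*k**3 + 11*k**2 + 37*k + 15)).
Factor: A=k/3 + 4/3; B=1; C=k**3 + 11*k**2/4 + 37*k/4 + 15/4.
Set up (k/3 + 4/3)·f(k+1) − (1)·f(k) − (k**3 + 11*k**2/4 + 37*k/4 + 15/4) = 0.
d = 2 from the (1,0,3) case.
Solve for f: f(k) = 3*(4*k**2 - k + 3)/4 (degree 2 ≤ 2).
Certificate R = B(k−1)f/C = 3*(4*k**2 - k + 3)/(4*k**3 + 11*k**2 + 37*k + 15) gives s_k = -(4*k**2 - k + 3)*factorial(k + 3)/3**k.
Verify: -(4*k**3 + 11*k**2 + 37*k + 15)*factorial(k + 3)/(3*3**k) matches t_k.
s_(n+1) = -3**(-n - 1)*(4*n**2 + 7*n + 6)*factorial(n + 4) and s_(0) = -18, so S(n) = (54*3**n - 4*n**6*factorial(n) - 47*n**5*factorial(n) - 216*n**4*factorial(n) - 505*n**3*factorial(n) - 656*n**2*factorial(n) - 468*n*factorial(n) - 144*factorial(n))/(3*3**n).

S(n) = (54*3**n - 4*n**6*factorial(n) - 47*n**5*factorial(n) - 216*n**4*factorial(n) - 505*n**3*factorial(n) - 656*n**2*factorial(n) - 468*n*factorial(n) - 144*factorial(n))/(3*3**n)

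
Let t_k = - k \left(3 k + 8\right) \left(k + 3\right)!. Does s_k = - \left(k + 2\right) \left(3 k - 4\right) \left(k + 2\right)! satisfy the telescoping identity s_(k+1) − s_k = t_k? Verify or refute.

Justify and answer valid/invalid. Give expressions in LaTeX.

s_(k+1) = -(k + 3)*(3*k - 1)*factorial(k + 3)
s_(k+1) − s_k = -(3*k**3 + 14*k**2 + 19*k - 1)*factorial(k + 2)
(s_(k+1) − s_k) − t_k = (3*k**2 + 5*k + 1)*factorial(k + 2)

Invalid: residual \left(3 k^{2} + 5 k + 1\right) \left(k + 2\right)! ≠ 0.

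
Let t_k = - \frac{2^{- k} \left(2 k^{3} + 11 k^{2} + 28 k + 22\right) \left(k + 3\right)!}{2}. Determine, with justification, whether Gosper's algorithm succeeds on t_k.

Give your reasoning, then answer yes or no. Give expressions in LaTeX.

Yes. s_k = - 2^{- k} \left(k + 1\right) \left(2 k + 1\right) \left(k + 3\right)!.

t_(k+1)/t_k = (2*k**4 + 25*k**3 + 124*k**2 + 287*k + 252)/(2*(2*k**3 + 11*k**2 + 28*k + 22)).
A = k/2 + 2, B = 1, C = k**3 + 11*k**2/2 + 14*k + 11.
Key eq: (k/2 + 2)·f(k+1) = (1)·f(k) + (k**3 + 11*k**2/2 + 14*k + 11).
deg f ≤ 2 (via 1,0,3).
A polynomial solution: f(k) = (k + 1)*(2*k + 1).
Get s_k = R·t_k = -(k + 1)*(2*k + 1)*factorial(k + 3)/2**k with R(k) = B(k−1)f(k)/C(k) = 2*(k + 1)*(2*k + 1)/(2*k**3 + 11*k**2 + 28*k + 22).
Δs = -(2*k**3 + 11*k**2 + 28*k + 22)*factorial(k + 3)/(2*2**k), as required.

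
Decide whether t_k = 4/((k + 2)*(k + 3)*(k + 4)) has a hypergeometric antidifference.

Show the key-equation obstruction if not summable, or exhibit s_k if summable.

The ratio is (k + 2)/(k + 5).
Normal form (A,B,C) = (k + 2, k + 5, 1).
Key eq: (k + 2)·f(k+1) = (k + 4)·f(k) + (1).
Degrees (1,1,0) ⇒ d ≤ 2.
Solving with deg f ≤ 2: f(k) = k*(k + 5)/12.
Get s_k = R·t_k = k*(k + 5)/(3*(k + 2)*(k + 3)) with R(k) = B(k−1)f(k)/C(k) = k*(k + 4)*(k + 5)/12.
Verify: 4/(k**3 + 9*k**2 + 26*k + 24) matches t_k.

Yes. s_k = k*(k + 5)/(3*(k + 2)*(k + 3)).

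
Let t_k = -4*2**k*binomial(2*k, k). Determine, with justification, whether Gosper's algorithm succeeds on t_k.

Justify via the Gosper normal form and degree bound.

No — key equation has no polynomial f.

Ratio r(k) = 4*(2*k + 1)/(k + 1).
Factor: A=8*k + 4; B=k + 1; C=1.
f must satisfy (8*k + 4)·f(k+1) − (k)·f(k) = 1.
Degrees (1,1,0) ⇒ d ≤ -1.
deg f ≤ -1 is impossible — no certificate.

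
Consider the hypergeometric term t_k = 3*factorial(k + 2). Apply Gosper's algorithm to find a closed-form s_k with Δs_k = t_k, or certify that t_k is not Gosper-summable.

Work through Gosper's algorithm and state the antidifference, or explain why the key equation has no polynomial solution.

Ratio r(k) = k + 3.
So A=k + 3 and B=1, with C=1.
Need (k + 3)·f(k+1) − (1)·f(k) = 1.
Degrees (1,0,0) ⇒ d ≤ -1.
d = -1 < 0 ⇒ no nonzero polynomial f; not summable.

none (Gosper's algorithm certifies no s_k)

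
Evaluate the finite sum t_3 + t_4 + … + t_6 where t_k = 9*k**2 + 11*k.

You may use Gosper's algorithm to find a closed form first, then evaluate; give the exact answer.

Step 1: r(k) = (9*k**2 + 29*k + 20)/(k*(9*k + 11)).
Factor: A=1; B=1; C=k**2 + 11*k/9.
Set up (1)·f(k+1) − (1)·f(k) − (k**2 + 11*k/9) = 0.
deg f ≤ 3 (via 0,0,2).
A polynomial solution: f(k) = k*(k - 1)*(3*k + 4)/9.
Get s_k = R·t_k = k*(3*k**2 + k - 4) with R(k) = B(k−1)f(k)/C(k) = (k - 1)*(3*k + 4)/(9*k + 11).
s_(k+1) − s_k = k*(9*k + 11) = t_k.
Evaluate s at k=7 and k=3: 1050 and 78; difference 972.

Σ = 972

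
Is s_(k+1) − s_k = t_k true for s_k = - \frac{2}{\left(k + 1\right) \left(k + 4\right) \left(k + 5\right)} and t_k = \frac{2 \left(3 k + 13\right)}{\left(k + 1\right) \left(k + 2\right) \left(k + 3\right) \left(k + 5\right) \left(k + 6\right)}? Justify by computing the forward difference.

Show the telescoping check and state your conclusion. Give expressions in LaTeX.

Invalid: residual \frac{8 \left(- 2 k - 7\right)}{k^{6} + 21 k^{5} + 175 k^{4} + 735 k^{3} + 1624 k^{2} + 1764 k + 720} ≠ 0.

s_(k+1) = -2/((k + 2)*(k + 5)*(k + 6))
s_(k+1) − s_k = 2*(3*k + 8)/(k**5 + 18*k**4 + 121*k**3 + 372*k**2 + 508*k + 240)
(s_(k+1) − s_k) − t_k = 8*(-2*k - 7)/(k**6 + 21*k**5 + 175*k**4 + 735*k**3 + 1624*k**2 + 1764*k + 720)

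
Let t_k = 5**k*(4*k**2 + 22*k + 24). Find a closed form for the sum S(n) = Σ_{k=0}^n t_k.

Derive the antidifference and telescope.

Step 1: r(k) = 5*(2*k**2 + 15*k + 25)/(2*k**2 + 11*k + 12).
A = 5, B = 1, C = k**2 + 11*k/2 + 6.
Need (5)·f(k+1) − (1)·f(k) = k**2 + 11*k/2 + 6.
From deg A=0, deg B=0, deg C=2: d=2.
Coefficient equations give f(k) = (k**2 + 3*k + 1)/4.
R(k) = B(k−1)·f(k)/C(k) = (k**2 + 3*k + 1)/(2*(k + 4)*(2*k + 3)); s_k = R·t_k = 5**k*(k**2 + 3*k + 1).
Δs = 5**k*(4*k**2 + 22*k + 24), as required.
Evaluate: s_(n+1) = 5**(n + 1)*(n**2 + 5*n + 5); subtract s_(0) = 1 ⇒ S(n) = 5**(n + 1)*n**2 + 5**(n + 2)*n + 5**(n + 2) - 1.

S(n) = 5**(n + 1)*n**2 + 5**(n + 2)*n + 5**(n + 2) - 1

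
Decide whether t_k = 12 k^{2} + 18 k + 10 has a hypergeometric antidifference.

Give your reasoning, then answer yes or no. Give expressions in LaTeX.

t_(k+1)/t_k = (6*k**2 + 21*k + 20)/(6*k**2 + 9*k + 5).
So A=1 and B=1, with C=k**2 + 3*k/2 + 5/6.
Key eq: (1)·f(k+1) = (1)·f(k) + (k**2 + 3*k/2 + 5/6).
Bound: deg f ≤ 3.
Solve for f: f(k) = k*(4*k**2 + 3*k + 3)/12 (degree 3 ≤ 3).
R(k) = B(k−1)·f(k)/C(k) = k*(4*k**2 + 3*k + 3)/(2*(6*k**2 + 9*k + 5)); s_k = R·t_k = k*(4*k**2 + 3*k + 3).
Δs = 12*k**2 + 18*k + 10, as required.

Yes. s_k = k \left(4 k^{2} + 3 k + 3\right).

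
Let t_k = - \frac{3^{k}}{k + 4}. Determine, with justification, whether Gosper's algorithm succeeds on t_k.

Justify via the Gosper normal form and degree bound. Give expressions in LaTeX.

No — key equation has no polynomial f.

t_(k+1)/t_k = 3*(k + 4)/(k + 5).
So A=3*k + 12 and B=k + 5, with C=1.
Key eq: (3*k + 12)·f(k+1) = (k + 4)·f(k) + (1).
Bound: deg f ≤ -1.
d = -1 < 0 ⇒ no nonzero polynomial f; not summable.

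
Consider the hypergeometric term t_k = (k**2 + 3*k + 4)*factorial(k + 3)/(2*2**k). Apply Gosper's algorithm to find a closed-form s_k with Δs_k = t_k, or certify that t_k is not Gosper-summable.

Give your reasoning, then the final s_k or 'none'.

t_(k+1)/t_k = (k + 4)*(3*k + (k + 1)**2 + 7)/(2*(k**2 + 3*k + 4)).
Take A(k)=k/2 + 2, B(k)=1, C(k)=k**2 + 3*k + 4.
Solve (k/2 + 2)·f(k+1) − (1)·f(k) = k**2 + 3*k + 4.
d = 1 from the (1,0,2) case.
Solving with deg f ≤ 1: f(k) = 2*k.
Then R = B(k−1)f/C = 2*k/(k**2 + 3*k + 4), so s_k = R(k)·t_k = k*factorial(k + 3)/2**k.
s_(k+1) − s_k = (k**2 + 3*k + 4)*factorial(k + 3)/(2*2**k) = t_k.

s_k = k*factorial(k + 3)/2**k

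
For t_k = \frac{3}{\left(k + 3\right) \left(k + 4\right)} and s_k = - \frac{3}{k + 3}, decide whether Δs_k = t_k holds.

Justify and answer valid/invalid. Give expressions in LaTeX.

Valid: the claim telescopes to t_k.

s_(k+1) = -3/(k + 4)
s_(k+1) − s_k = 3/((k + 3)*(k + 4))
(s_(k+1) − s_k) − t_k = 0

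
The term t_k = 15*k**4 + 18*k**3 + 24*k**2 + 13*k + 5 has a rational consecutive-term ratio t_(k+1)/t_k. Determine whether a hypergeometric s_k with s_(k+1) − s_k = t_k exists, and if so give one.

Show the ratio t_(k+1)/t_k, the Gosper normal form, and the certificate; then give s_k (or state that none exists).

Ratio r(k) = (15*k**4 + 78*k**3 + 168*k**2 + 175*k + 75)/(15*k**4 + 18*k**3 + 24*k**2 + 13*k + 5).
Factor: A=1; B=1; C=k**4 + 6*k**3/5 + 8*k**2/5 + 13*k/15 + 1/3.
Key eq: (1)·f(k+1) = (1)·f(k) + (k**4 + 6*k**3/5 + 8*k**2/5 + 13*k/15 + 1/3).
d = 5 from the (0,0,4) case.
Solve for f: f(k) = k*(3*k**4 - 3*k**3 + 4*k**2 - k + 2)/15 (degree 5 ≤ 5).
R(k) = B(k−1)·f(k)/C(k) = k*(3*k**4 - 3*k**3 + 4*k**2 - k + 2)/(15*k**4 + 18*k**3 + 24*k**2 + 13*k + 5); s_k = R·t_k = k*(3*k**4 - 3*k**3 + 4*k**2 - k + 2).
Verify: 15*k**4 + 18*k**3 + 24*k**2 + 13*k + 5 matches t_k.

s_k = k*(3*k**4 - 3*k**3 + 4*k**2 - k + 2)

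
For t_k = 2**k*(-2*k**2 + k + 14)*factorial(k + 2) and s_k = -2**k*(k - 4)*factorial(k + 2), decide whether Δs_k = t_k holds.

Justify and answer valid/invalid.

s_(k+1) = -2**(k + 1)*(k - 3)*factorial(k + 3)
s_(k+1) − s_k = 2**k*(-2*k**2 + k + 14)*factorial(k + 2)
(s_(k+1) − s_k) − t_k = 0

valid; difference matches t_k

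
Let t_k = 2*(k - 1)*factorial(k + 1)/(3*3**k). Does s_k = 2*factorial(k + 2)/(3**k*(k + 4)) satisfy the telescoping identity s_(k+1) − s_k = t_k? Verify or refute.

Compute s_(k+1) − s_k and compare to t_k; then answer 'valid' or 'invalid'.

s_(k+1) = 2*factorial(k + 3)/(3*3**k*(k + 5))
s_(k+1) − s_k = 2*(k**2 + 4*k - 3)*factorial(k + 2)/(3*3**k*(k + 4)*(k + 5))
(s_(k+1) − s_k) − t_k = -4*(k**2 + 3*k - 7)*factorial(k + 1)/(3*3**k*(k + 4)*(k + 5))

Invalid: residual -4*(k**2 + 3*k - 7)*factorial(k + 1)/(3*3**k*(k + 4)*(k + 5)) ≠ 0.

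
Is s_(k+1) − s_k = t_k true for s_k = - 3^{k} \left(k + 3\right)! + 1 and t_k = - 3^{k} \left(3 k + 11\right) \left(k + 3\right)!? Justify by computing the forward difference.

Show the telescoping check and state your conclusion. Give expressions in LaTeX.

s_(k+1) = -3**(k + 1)*factorial(k + 4) + 1
s_(k+1) − s_k = -3**k*(3*k + 11)*factorial(k + 3)
(s_(k+1) − s_k) − t_k = 0

valid; difference matches t_k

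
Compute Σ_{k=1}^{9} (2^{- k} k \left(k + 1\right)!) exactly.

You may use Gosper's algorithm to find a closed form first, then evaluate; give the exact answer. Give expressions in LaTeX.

Σ = 155921/2

r(k) = (k + 1)*(k + 2)/(2*k) after simplifying.
Take A(k)=k/2 + 1, B(k)=1, C(k)=k.
Key eq: (k/2 + 1)·f(k+1) = (1)·f(k) + (k).
From deg A=1, deg B=0, deg C=1: d=0.
Match coefficients ⇒ f(k) = 2.
Get s_k = R·t_k = 2**(1 - k)*factorial(k + 1) with R(k) = B(k−1)f(k)/C(k) = 2/k.
Δs = k*factorial(k + 1)/2**k, as required.
Evaluate s at k=10 and k=1: 155925/2 and 2; difference 155921/2.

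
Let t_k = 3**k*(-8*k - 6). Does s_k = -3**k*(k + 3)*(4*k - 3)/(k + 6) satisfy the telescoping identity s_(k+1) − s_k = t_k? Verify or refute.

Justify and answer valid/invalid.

s_(k+1) = -3**(k + 1)*(k + 4)*(4*k + 1)/(k + 7)
s_(k+1) − s_k = 3**k*(-8*k**3 - 86*k**2 - 264*k - 135)/(k**2 + 13*k + 42)
(s_(k+1) − s_k) − t_k = 3**(k + 1)*(8*k**2 + 50*k + 39)/(k**2 + 13*k + 42)

Invalid: residual 3**(k + 1)*(8*k**2 + 50*k + 39)/(k**2 + 13*k + 42) ≠ 0.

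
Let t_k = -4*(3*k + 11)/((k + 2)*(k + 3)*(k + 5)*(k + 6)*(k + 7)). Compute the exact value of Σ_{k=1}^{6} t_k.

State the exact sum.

Σ = -71/2457

Compute t_(k+1)/t_k: get (k + 2)*(k + 5)*(3*k + 14)/((k + 4)*(k + 8)*(3*k + 11)).
A = k + 2, B = k + 8, C = k**2 + 23*k/3 + 44/3.
Solve (k + 2)·f(k+1) − (k + 7)·f(k) = k**2 + 23*k/3 + 44/3.
deg f ≤ 5 (via 1,1,2).
A polynomial solution: f(k) = k*(k + 3)*(k + 4)*(k**2 + 13*k + 52)/180.
Certificate R = B(k−1)f/C = k*(k + 3)*(k + 7)*(k**2 + 13*k + 52)/(60*(3*k + 11)) gives s_k = k*(-k**2 - 13*k - 52)/(15*(k**3 + 13*k**2 + 52*k + 60)).
Δs = 4*(-3*k - 11)/(k**5 + 23*k**4 + 203*k**3 + 853*k**2 + 1692*k + 1260), as required.
Telescoping: Σ = s_(7) − s_(1) = -112/1755 − (-11/315) = -71/2457.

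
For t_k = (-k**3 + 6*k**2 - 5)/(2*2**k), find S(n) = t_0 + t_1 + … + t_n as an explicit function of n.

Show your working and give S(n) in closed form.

S(n) = 2**(-n - 1)*(n**3 - 6*n - 5)

The ratio is k*(k**2 - 3*k - 9)/(2*(k**3 - 6*k**2 + 5)).
Factor: A=1/2; B=1; C=k**3 - 6*k**2 + 5.
Set up (1/2)·f(k+1) − (1)·f(k) − (k**3 - 6*k**2 + 5) = 0.
d = 3 from the (0,0,3) case.
Solving with deg f ≤ 3: f(k) = -2*k*(k**2 - 3*k - 3).
Certificate R = B(k−1)f/C = -2*k*(k**2 - 3*k - 3)/((k - 1)*(k**2 - 5*k - 5)) gives s_k = k*(k**2 - 3*k - 3)/2**k.
Δs = (-k**3 + 6*k**2 - 5)/(2*2**k), as required.
s_(n+1) = 2**(-n - 1)*(n**3 - 6*n - 5) and s_(0) = 0, so S(n) = 2**(-n - 1)*(n**3 - 6*n - 5).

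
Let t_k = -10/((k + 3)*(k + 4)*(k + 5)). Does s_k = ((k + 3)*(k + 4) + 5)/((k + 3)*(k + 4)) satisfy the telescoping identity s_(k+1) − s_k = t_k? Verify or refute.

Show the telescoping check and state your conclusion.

s_(k+1) = ((k + 4)*(k + 5) + 5)/((k + 4)*(k + 5))
s_(k+1) − s_k = -10/(k**3 + 12*k**2 + 47*k + 60)
(s_(k+1) − s_k) − t_k = 0

valid; difference matches t_k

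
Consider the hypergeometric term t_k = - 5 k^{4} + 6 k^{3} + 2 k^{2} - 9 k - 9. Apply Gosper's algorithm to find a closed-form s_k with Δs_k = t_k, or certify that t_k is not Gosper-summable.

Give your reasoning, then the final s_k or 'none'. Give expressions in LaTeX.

Step 1: r(k) = (5*k**4 + 14*k**3 + 10*k**2 + 7*k + 15)/(5*k**4 - 6*k**3 - 2*k**2 + 9*k + 9).
Normal form (A,B,C) = (1, 1, k**4 - 6*k**3/5 - 2*k**2/5 + 9*k/5 + 9/5).
Need (1)·f(k+1) − (1)·f(k) = k**4 - 6*k**3/5 - 2*k**2/5 + 9*k/5 + 9/5.
Degrees (0,0,4) ⇒ d ≤ 5.
Solve for f: f(k) = k*(k**4 - 4*k**3 + 4*k**2 + 4*k + 4)/5 (degree 5 ≤ 5).
So s_k = (B(k−1)f/C)·t_k = (k*(k**4 - 4*k**3 + 4*k**2 + 4*k + 4)/(5*k**4 - 6*k**3 - 2*k**2 + 9*k + 9))·t_k = k*(-k**4 + 4*k**3 - 4*k**2 - 4*k - 4).
Δs = -5*k**4 + 6*k**3 + 2*k**2 - 9*k - 9, as required.

s_k = k \left(- k^{4} + 4 k^{3} - 4 k^{2} - 4 k - 4\right)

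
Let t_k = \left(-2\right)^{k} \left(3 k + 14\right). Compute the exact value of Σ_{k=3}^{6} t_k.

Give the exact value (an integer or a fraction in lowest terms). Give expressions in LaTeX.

Σ = 1352

The ratio is 2*(-3*k - 17)/(3*k + 14).
Factor: A=-2; B=1; C=k + 14/3.
Set up (-2)·f(k+1) − (1)·f(k) − (k + 14/3) = 0.
deg f ≤ 1 (via 0,0,1).
Solving with deg f ≤ 1: f(k) = -(k + 4)/3.
Get s_k = R·t_k = (-2)**k*(-k - 4) with R(k) = B(k−1)f(k)/C(k) = -(k + 4)/(3*k + 14).
Check: Δs_k = (-2)**k*(3*k + 14). ✓
Σ_(k=3)^(6) t_k = s_(7) − s_(3) = 1408 − (56) = 1352.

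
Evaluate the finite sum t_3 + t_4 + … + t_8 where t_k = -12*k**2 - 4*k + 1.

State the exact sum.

Σ = -2514

r(k) = (12*k**2 + 28*k + 15)/(12*k**2 + 4*k - 1) after simplifying.
Gosper form: A/B · C(k+1)/C(k) with A=1, B=1, C=k**2 + k/3 - 1/12.
Set up (1)·f(k+1) − (1)·f(k) − (k**2 + k/3 - 1/12) = 0.
Degrees (0,0,2) ⇒ d ≤ 3.
Match coefficients ⇒ f(k) = k*(4*k**2 - 4*k - 1)/12.
So s_k = (B(k−1)f/C)·t_k = (k*(4*k**2 - 4*k - 1)/((2*k + 1)*(6*k - 1)))·t_k = k*(-4*k**2 + 4*k + 1).
s_(k+1) − s_k = -12*k**2 - 4*k + 1 = t_k.
Telescoping: Σ = s_(9) − s_(3) = -2583 − (-69) = -2514.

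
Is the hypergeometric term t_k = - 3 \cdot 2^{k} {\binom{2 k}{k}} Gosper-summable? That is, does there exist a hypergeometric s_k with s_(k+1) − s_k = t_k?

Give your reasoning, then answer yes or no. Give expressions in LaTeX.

No — negative degree bound, so no certificate f.

Step 1: r(k) = 4*(2*k + 1)/(k + 1).
A = 8*k + 4, B = k + 1, C = 1.
Need (8*k + 4)·f(k+1) − (k)·f(k) = 1.
Bound: deg f ≤ -1.
Bound -1 < 0, so the key equation has no polynomial solution.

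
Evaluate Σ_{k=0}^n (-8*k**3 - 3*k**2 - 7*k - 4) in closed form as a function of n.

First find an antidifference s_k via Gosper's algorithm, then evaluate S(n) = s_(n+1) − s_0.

t_(k+1)/t_k = (8*k**3 + 27*k**2 + 37*k + 22)/(8*k**3 + 3*k**2 + 7*k + 4).
Gosper form: A/B · C(k+1)/C(k) with A=1, B=1, C=k**3 + 3*k**2/8 + 7*k/8 + 1/2.
Need (1)·f(k+1) − (1)·f(k) = k**3 + 3*k**2/8 + 7*k/8 + 1/2.
deg f ≤ 4 (via 0,0,3).
Match coefficients ⇒ f(k) = k*(2*k**3 - 3*k**2 + 4*k + 1)/8.
So s_k = (B(k−1)f/C)·t_k = (k*(2*k**3 - 3*k**2 + 4*k + 1)/(8*k**3 + 3*k**2 + 7*k + 4))·t_k = k*(-2*k**3 + 3*k**2 - 4*k - 1).
s_(k+1) − s_k = -8*k**3 - 3*k**2 - 7*k - 4 = t_k.
Telescope: S(n) = s_(n+1) − s_(0) = -2*n**4 - 5*n**3 - 7*n**2 - 8*n - 4 − (0) = -2*n**4 - 5*n**3 - 7*n**2 - 8*n - 4.

S(n) = -2*n**4 - 5*n**3 - 7*n**2 - 8*n - 4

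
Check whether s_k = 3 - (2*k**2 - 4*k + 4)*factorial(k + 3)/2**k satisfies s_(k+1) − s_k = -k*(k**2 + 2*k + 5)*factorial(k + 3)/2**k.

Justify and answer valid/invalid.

s_(k+1) = 2**(-k - 1)*(4*k - 2*(k + 1)**2)*factorial(k + 4) + 3
s_(k+1) − s_k = -k*(k**2 + 2*k + 5)*factorial(k + 3)/2**k
(s_(k+1) − s_k) − t_k = 0

valid (s_(k+1) − s_k reduces to t_k)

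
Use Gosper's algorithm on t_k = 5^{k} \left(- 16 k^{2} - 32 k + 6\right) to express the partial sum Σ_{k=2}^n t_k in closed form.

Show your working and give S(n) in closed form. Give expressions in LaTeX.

The ratio is 5*(8*k**2 + 32*k + 21)/(8*k**2 + 16*k - 3).
Take A(k)=5, B(k)=1, C(k)=k**2 + 2*k - 3/8.
Set up (5)·f(k+1) − (1)·f(k) − (k**2 + 2*k - 3/8) = 0.
From deg A=0, deg B=0, deg C=2: d=2.
A polynomial solution: f(k) = (2*k**2 - k - 2)/8.
So s_k = (B(k−1)f/C)·t_k = ((2*k**2 - k - 2)/(8*k**2 + 16*k - 3))·t_k = 2*5**k*(-2*k**2 + k + 2).
Δs = 5**k*(-16*k**2 - 32*k + 6), as required.
Σ_(k=2)^n t_k = s_(n+1) − s_(2) = (5**(n + 1)*(-4*n**2 - 6*n + 2)) − (-200), i.e. -20*5**n*n**2 - 30*5**n*n + 10*5**n + 200.

S(n) = - 20 \cdot 5^{n} n^{2} - 30 \cdot 5^{n} n + 10 \cdot 5^{n} + 200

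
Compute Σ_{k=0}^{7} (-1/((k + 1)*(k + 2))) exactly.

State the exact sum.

Σ = -8/9

Ratio r(k) = (k + 1)/(k + 3).
Take A(k)=k + 1, B(k)=k + 3, C(k)=1.
Need (k + 1)·f(k+1) − (k + 2)·f(k) = 1.
Degrees (1,1,0) ⇒ d ≤ 1.
A polynomial solution: f(k) = k.
Certificate R = B(k−1)f/C = k*(k + 2) gives s_k = -k/(k + 1).
Verify: -1/(k**2 + 3*k + 2) matches t_k.
Σ_(k=0)^(7) t_k = s_(8) − s_(0) = -8/9 − (0) = -8/9.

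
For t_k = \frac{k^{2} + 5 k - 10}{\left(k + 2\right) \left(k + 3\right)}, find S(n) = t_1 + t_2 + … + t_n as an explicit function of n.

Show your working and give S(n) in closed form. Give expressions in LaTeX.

r(k) = (k + 2)*(5*k + (k + 1)**2 - 5)/((k + 4)*(k**2 + 5*k - 10)) after simplifying.
A = k + 2, B = k + 4, C = k**2 + 5*k - 10.
Key eq: (k + 2)·f(k+1) = (k + 3)·f(k) + (k**2 + 5*k - 10).
d = 2 from the (1,1,2) case.
Match coefficients ⇒ f(k) = k*(k - 6).
Then R = B(k−1)f/C = k*(k - 6)*(k + 3)/(k**2 + 5*k - 10), so s_k = R(k)·t_k = k*(k - 6)/(k + 2).
s_(k+1) − s_k = (k**2 + 5*k - 10)/(k**2 + 5*k + 6) = t_k.
Telescope: S(n) = s_(n+1) − s_(1) = (n**2 - 4*n - 5)/(n + 3) − (-5/3) = n*(3*n - 7)/(3*(n + 3)).

S(n) = \frac{n \left(3 n - 7\right)}{3 \left(n + 3\right)}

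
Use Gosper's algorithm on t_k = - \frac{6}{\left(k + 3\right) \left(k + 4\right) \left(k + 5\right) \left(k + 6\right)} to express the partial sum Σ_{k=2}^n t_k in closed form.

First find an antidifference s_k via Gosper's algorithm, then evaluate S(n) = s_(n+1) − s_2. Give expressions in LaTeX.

r(k) = (k + 3)/(k + 7) after simplifying.
Gosper form: A/B · C(k+1)/C(k) with A=k + 3, B=k + 7, C=1.
Need (k + 3)·f(k+1) − (k + 6)·f(k) = 1.
d = 3 from the (1,1,0) case.
Solving with deg f ≤ 3: f(k) = k*(k**2 + 12*k + 47)/180.
Certificate R = B(k−1)f/C = k*(k + 6)*(k**2 + 12*k + 47)/180 gives s_k = k*(-k**2 - 12*k - 47)/(30*(k + 3)*(k + 4)*(k + 5)).
Δs = -6/(k**4 + 18*k**3 + 119*k**2 + 342*k + 360), as required.
Evaluate: s_(n+1) = (-n**3 - 15*n**2 - 74*n - 60)/(30*(n**3 + 15*n**2 + 74*n + 120)); subtract s_(2) = -1/42 ⇒ S(n) = (-n**3 - 15*n**2 - 74*n + 90)/(105*(n**3 + 15*n**2 + 74*n + 120)).

S(n) = \frac{- n^{3} - 15 n^{2} - 74 n + 90}{105 \left(n^{3} + 15 n^{2} + 74 n + 120\right)}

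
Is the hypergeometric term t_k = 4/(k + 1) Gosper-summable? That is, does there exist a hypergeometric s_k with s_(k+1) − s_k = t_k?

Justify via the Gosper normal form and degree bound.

No; the coefficient equations for f are inconsistent.

t_(k+1)/t_k = (k + 1)/(k + 2).
So A=k + 1 and B=k + 2, with C=1.
Key eq: (k + 1)·f(k+1) = (k + 1)·f(k) + (1).
d = 0 from the (1,1,0) case.
Put f(k) = c0: A·f(k+1) − B(k−1)·f(k) − C = -1; need -1 = 0 — inconsistent ⇒ no f, not summable.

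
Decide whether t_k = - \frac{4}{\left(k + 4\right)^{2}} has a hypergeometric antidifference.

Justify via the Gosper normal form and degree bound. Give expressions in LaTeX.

No — key equation has no polynomial f.

Step 1: r(k) = (k + 4)**2/(k + 5)**2.
Gosper form: A/B · C(k+1)/C(k) with A=k**2 + 8*k + 16, B=k**2 + 10*k + 25, C=1.
Key eq: (k**2 + 8*k + 16)·f(k+1) = (k**2 + 8*k + 16)·f(k) + (1).
d = 0 from the (2,2,0) case.
Put f(k) = c0: A·f(k+1) − B(k−1)·f(k) − C = -1; need -1 = 0 — inconsistent ⇒ no f, not summable.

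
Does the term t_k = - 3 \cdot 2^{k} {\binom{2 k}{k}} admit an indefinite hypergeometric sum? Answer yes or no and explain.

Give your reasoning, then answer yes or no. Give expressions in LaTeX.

No. Not Gosper-summable.

The ratio is 4*(2*k + 1)/(k + 1).
Normal form (A,B,C) = (8*k + 4, k + 1, 1).
f must satisfy (8*k + 4)·f(k+1) − (k)·f(k) = 1.
deg f ≤ -1 (via 1,1,0).
Negative degree bound (-1): no f exists, t_k not Gosper-summable.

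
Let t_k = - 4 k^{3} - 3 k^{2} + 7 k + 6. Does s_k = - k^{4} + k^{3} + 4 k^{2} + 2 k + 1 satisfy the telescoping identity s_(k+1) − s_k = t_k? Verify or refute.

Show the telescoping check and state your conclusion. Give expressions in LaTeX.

s_(k+1) = -k**4 - 3*k**3 + k**2 + 9*k + 7
s_(k+1) − s_k = -4*k**3 - 3*k**2 + 7*k + 6
(s_(k+1) − s_k) − t_k = 0

Valid: the claim telescopes to t_k.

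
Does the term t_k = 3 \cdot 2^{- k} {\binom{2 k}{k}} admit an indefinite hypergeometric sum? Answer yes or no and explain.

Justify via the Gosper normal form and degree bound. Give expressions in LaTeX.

Compute t_(k+1)/t_k: get (2*k + 1)/(k + 1).
So A=2*k + 1 and B=k + 1, with C=1.
Need (2*k + 1)·f(k+1) − (k)·f(k) = 1.
Degrees (1,1,0) ⇒ d ≤ -1.
deg f ≤ -1 is impossible — no certificate.

No. Not Gosper-summable.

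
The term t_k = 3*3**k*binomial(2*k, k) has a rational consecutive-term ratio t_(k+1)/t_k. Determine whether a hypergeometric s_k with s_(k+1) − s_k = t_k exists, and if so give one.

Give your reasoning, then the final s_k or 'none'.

Compute t_(k+1)/t_k: get 6*(2*k + 1)/(k + 1).
So A=12*k + 6 and B=k + 1, with C=1.
Set up (12*k + 6)·f(k+1) − (k)·f(k) − (1) = 0.
d = -1 from the (1,1,0) case.
d = -1 < 0 ⇒ no nonzero polynomial f; not summable.

no hypergeometric antidifference exists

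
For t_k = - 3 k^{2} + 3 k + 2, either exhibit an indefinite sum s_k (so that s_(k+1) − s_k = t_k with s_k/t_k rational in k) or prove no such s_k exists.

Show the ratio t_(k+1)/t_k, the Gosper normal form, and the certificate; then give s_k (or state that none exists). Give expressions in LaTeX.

s_k = k^{2} \left(3 - k\right)

The ratio is (3*k**2 + 3*k - 2)/(3*k**2 - 3*k - 2).
Factor: A=1; B=1; C=k**2 - k - 2/3.
f must satisfy (1)·f(k+1) − (1)·f(k) = k**2 - k - 2/3.
deg f ≤ 3 (via 0,0,2).
Coefficient equations give f(k) = k**2*(k - 3)/3.
So s_k = (B(k−1)f/C)·t_k = (k**2*(k - 3)/(3*k**2 - 3*k - 2))·t_k = k**2*(3 - k).
Δs = -3*k**2 + 3*k + 2, as required.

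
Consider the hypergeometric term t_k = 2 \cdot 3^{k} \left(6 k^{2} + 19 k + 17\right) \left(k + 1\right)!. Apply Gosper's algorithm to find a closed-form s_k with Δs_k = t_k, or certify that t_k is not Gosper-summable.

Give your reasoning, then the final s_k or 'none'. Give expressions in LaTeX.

Ratio r(k) = 3*(6*k**3 + 43*k**2 + 104*k + 84)/(6*k**2 + 19*k + 17).
Take A(k)=3*k + 6, B(k)=1, C(k)=k**2 + 19*k/6 + 17/6.
Key eq: (3*k + 6)·f(k+1) = (1)·f(k) + (k**2 + 19*k/6 + 17/6).
From deg A=1, deg B=0, deg C=2: d=1.
Match coefficients ⇒ f(k) = (2*k + 1)/6.
Then R = B(k−1)f/C = (2*k + 1)/(6*k**2 + 19*k + 17), so s_k = R(k)·t_k = 2*3**k*(2*k + 1)*factorial(k + 1).
s_(k+1) − s_k = 2*3**k*(6*k**2 + 19*k + 17)*factorial(k + 1) = t_k.

s_k = 2 \cdot 3^{k} \left(2 k + 1\right) \left(k + 1\right)!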